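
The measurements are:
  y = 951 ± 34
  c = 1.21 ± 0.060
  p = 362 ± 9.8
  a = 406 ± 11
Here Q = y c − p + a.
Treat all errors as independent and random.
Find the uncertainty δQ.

Let w = y·c = 1150. δw/w = √((1·δy/y)² + (1·δc/c)²) = √(0.00128 + 0.00246) = 0.0611, so δw = 70.3.
Q = w − p + a: δQ = √(δw² + δp² + δa²) = √(4950 + 96.0 + 121) = 71.9

71.9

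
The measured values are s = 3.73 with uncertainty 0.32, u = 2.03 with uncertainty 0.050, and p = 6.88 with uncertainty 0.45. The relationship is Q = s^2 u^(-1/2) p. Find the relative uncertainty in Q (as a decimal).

Q is a product of powers, so relative uncertainties combine in quadrature:
  (2·δs/s)² = (2×0.0858)² = 0.0294;  (−½·δu/u)² = (-0.5×0.0246)² = 0.000152;  (1·δp/p)² = (1×0.0654)² = 0.00428
δQ/Q = √(0.0339) = 0.184

0.184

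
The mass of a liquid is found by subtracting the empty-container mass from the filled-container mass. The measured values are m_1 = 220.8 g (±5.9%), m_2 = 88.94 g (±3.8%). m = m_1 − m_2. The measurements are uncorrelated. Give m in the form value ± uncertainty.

131.9 ± 13.5 g

For a sum/difference, combine absolute errors in quadrature:
  (δm_1)² = 170;  (δm_2)² = 11.4
δm = √(181) = 13.5 g
m = 131.9 g.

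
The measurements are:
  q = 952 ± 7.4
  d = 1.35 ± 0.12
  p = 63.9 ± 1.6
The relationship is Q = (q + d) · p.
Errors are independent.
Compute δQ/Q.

0.0262

Let u = q + d = 953. δu = √(δq² + δd²) = √(54.8 + 0.0144) = 7.40, so δu/u = 0.00776.
Q is then a monomial in u, p:
δQ/Q = √((δu/u)² + (1·δp/p)²) = √(6.03e-05 + 0.000627) = 0.0262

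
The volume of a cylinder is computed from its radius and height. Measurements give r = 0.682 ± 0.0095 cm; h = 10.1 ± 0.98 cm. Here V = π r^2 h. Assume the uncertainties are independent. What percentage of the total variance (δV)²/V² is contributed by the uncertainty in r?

7.62%

(δV/V)² = (2·δr/r)² + (1·δh/h)²
  r term: (2×0.0139)² = 0.000776
  h term: (1×0.0970)² = 0.00941
Total = 0.0102. Share from r = 0.000776/0.0102 = 0.0762.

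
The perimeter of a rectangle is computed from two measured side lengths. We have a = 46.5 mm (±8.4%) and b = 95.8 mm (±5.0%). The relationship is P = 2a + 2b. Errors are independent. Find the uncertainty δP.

12.4 mm

Each term contributes (cᵢ δxᵢ)² to (δP)²:
  (2·δa)² = 61.0;  (2·δb)² = 91.8
δP = √(153) = 12.4 mm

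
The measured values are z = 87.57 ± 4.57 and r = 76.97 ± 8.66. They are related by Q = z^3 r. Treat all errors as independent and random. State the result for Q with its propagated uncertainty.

(5.169 ± 0.997) × 10^7

For a monomial Q ∝ z^3, r, fractional errors add in quadrature:
  (3·δz/z)² = (3×0.0522)² = 0.0245;  (1·δr/r)² = (1×0.113)² = 0.0127
δQ/Q = √(0.0372) = 0.193
Q = 5.169e+07, so δQ = 0.193 × 5.169e+07 = 9.97e+06.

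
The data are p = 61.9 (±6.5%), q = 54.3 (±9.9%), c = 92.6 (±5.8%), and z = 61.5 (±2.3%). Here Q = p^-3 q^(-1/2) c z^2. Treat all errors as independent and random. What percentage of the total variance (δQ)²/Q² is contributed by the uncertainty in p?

82.7%

(δQ/Q)² = (-3·δp/p)² + (−½·δq/q)² + (1·δc/c)² + (2·δz/z)²
  p term: (-3×0.0650)² = 0.0380
  q term: (-0.5×0.0990)² = 0.00245
  c term: (1×0.0580)² = 0.00336
  z term: (2×0.0230)² = 0.00212
Total = 0.0460. Share from p = 0.0380/0.0460 = 0.827.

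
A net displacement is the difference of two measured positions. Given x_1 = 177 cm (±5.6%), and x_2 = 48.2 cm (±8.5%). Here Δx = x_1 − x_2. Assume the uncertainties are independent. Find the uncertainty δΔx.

10.7 cm

For a sum/difference, combine absolute errors in quadrature:
  (δx_1)² = 98.2;  (δx_2)² = 16.8
δΔx = √(115) = 10.7 cm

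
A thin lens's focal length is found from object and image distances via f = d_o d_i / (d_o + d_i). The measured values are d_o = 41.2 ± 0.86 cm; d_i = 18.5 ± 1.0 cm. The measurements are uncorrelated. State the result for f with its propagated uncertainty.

∂f/∂d_o = (d_i/(d_o+d_i))² = 0.0960;  ∂f/∂d_i = (d_o/(d_o+d_i))² = 0.476
δf = √((∂f/∂d_o · δd_o)² + (∂f/∂d_i · δd_i)²) = √(0.00682 + 0.227) = 0.483 cm
f = 12.8 cm.

12.8 ± 0.483 cm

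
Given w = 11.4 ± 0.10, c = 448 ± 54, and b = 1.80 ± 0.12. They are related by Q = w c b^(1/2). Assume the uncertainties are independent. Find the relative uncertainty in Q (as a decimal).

For a monomial Q ∝ w, c, b^(1/2), fractional errors add in quadrature:
  (1·δw/w)² = (1×0.00877)² = 7.69e-05;  (1·δc/c)² = (1×0.121)² = 0.0145;  (½·δb/b)² = (0.5×0.0667)² = 0.00111
δQ/Q = √(0.0157) = 0.125

0.125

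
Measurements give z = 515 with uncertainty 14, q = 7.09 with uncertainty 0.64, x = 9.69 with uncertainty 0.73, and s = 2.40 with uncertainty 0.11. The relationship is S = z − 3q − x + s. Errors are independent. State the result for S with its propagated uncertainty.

486 ± 14.2

S is a linear combination, so absolute uncertainties add in quadrature:
  (δz)² = 196;  (3·δq)² = 3.69;  (δx)² = 0.533;  (δs)² = 0.0121
δS = √(200) = 14.2
S = 486.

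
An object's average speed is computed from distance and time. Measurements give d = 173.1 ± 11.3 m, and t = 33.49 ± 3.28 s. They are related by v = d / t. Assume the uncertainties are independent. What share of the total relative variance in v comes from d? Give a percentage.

30.8%

(δv/v)² = (1·δd/d)² + (-1·δt/t)²
  d term: (1×0.0653)² = 0.00426
  t term: (-1×0.0979)² = 0.00959
Total = 0.0139. Share from d = 0.00426/0.0139 = 0.308.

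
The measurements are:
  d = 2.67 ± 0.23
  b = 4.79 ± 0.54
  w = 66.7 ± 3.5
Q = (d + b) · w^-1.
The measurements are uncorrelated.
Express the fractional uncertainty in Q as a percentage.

Let u = d + b = 7.46. δu = √(δd² + δb²) = √(0.0529 + 0.292) = 0.587, so δu/u = 0.0787.
Q is then a monomial in u, w:
δQ/Q = √((δu/u)² + (-1·δw/w)²) = √(0.00619 + 0.00275) = 0.0946

9.46%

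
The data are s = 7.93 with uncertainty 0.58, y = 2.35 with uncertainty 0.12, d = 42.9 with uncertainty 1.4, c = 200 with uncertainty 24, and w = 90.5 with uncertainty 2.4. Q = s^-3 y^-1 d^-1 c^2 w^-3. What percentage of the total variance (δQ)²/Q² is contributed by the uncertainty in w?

5.47%

(δQ/Q)² = (-3·δs/s)² + (-1·δy/y)² + (-1·δd/d)² + (2·δc/c)² + (-3·δw/w)²
  s term: (-3×0.0731)² = 0.0481
  y term: (-1×0.0511)² = 0.00261
  d term: (-1×0.0326)² = 0.00106
  c term: (2×0.120)² = 0.0576
  w term: (-3×0.0265)² = 0.00633
Total = 0.116. Share from w = 0.00633/0.116 = 0.0547.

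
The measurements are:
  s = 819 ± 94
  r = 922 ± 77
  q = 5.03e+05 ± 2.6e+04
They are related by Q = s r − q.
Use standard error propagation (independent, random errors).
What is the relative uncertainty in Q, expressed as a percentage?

Let p = s·r = 7.55e+05. δp/p = √((1·δs/s)² + (1·δr/r)²) = √(0.0132 + 0.00697) = 0.142, so δp = 1.07e+05.
Q = p − q: δQ = √(δp² + δq²) = √(1.15e+10 + 6.76e+08) = 1.1e+05
Q = 2.52e+05, so δQ/Q = 1.1e+05/2.52e+05 = 0.437.

43.7%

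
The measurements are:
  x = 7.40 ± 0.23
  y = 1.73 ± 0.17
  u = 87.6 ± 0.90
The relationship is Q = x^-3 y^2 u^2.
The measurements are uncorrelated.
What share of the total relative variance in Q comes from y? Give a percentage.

(δQ/Q)² = (-3·δx/x)² + (2·δy/y)² + (2·δu/u)²
  x term: (-3×0.0311)² = 0.00869
  y term: (2×0.0983)² = 0.0386
  u term: (2×0.0103)² = 0.000422
Total = 0.0477. Share from y = 0.0386/0.0477 = 0.809.

80.9%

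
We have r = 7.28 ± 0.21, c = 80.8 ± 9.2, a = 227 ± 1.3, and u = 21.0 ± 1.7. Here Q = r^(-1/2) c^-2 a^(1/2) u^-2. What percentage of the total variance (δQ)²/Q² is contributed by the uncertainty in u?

(δQ/Q)² = (−½·δr/r)² + (-2·δc/c)² + (½·δa/a)² + (-2·δu/u)²
  r term: (-0.5×0.0288)² = 0.000208
  c term: (-2×0.114)² = 0.0519
  a term: (0.5×0.00573)² = 8.2e-06
  u term: (-2×0.0810)² = 0.0262
Total = 0.0783. Share from u = 0.0262/0.0783 = 0.335.

33.5%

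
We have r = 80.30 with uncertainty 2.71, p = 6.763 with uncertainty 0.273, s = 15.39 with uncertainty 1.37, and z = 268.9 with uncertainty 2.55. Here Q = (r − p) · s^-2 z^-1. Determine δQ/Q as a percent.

18.2%

Let u = r − p = 73.54. δu = √(δr² + δp²) = √(7.34 + 0.0745) = 2.72, so δu/u = 0.0370.
Q is then a monomial in u, s, z:
δQ/Q = √((δu/u)² + (-2·δs/s)² + (-1·δz/z)²) = √(0.00137 + 0.0317 + 8.99e-05) = 0.182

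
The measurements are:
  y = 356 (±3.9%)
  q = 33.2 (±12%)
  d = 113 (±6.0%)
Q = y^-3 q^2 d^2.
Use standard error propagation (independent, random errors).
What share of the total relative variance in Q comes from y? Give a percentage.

16.0%

(δQ/Q)² = (-3·δy/y)² + (2·δq/q)² + (2·δd/d)²
  y term: (-3×0.0390)² = 0.0137
  q term: (2×0.120)² = 0.0576
  d term: (2×0.0600)² = 0.0144
Total = 0.0857. Share from y = 0.0137/0.0857 = 0.160.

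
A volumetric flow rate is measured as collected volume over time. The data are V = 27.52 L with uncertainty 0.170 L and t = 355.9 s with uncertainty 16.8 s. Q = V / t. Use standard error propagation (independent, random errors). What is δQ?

Since Q is a product/quotient, work with relative uncertainties:
  (1·δV/V)² = (1×0.00618)² = 3.82e-05;  (-1·δt/t)² = (-1×0.0472)² = 0.00223
δQ/Q = √(0.00227) = 0.0476
Q = 0.07733 L/s, so δQ = 0.0476 × 0.07733 = 0.00368 L/s.

0.00368 L/s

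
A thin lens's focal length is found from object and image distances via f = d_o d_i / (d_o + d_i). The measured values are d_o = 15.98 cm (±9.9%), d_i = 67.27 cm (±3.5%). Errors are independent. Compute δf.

∂f/∂d_o = (d_i/(d_o+d_i))² = 0.653;  ∂f/∂d_i = (d_o/(d_o+d_i))² = 0.0368
δf = √((∂f/∂d_o · δd_o)² + (∂f/∂d_i · δd_i)²) = √(1.07 + 0.00753) = 1.04 cm

1.04 cm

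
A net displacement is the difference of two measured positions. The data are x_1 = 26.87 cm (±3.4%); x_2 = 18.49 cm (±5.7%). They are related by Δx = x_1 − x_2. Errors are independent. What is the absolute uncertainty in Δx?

Sums and differences: (δΔx)² = Σ (cᵢ δxᵢ)².
  (δx_1)² = 0.835;  (δx_2)² = 1.11
δΔx = √(1.95) = 1.39 cm

1.39 cm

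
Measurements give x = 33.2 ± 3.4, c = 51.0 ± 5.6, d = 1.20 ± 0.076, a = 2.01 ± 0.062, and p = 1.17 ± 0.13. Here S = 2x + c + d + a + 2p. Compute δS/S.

0.0717

Absolute uncertainties add in quadrature for a linear combination:
  (2·δx)² = 46.2;  (δc)² = 31.4;  (δd)² = 0.00578;  (δa)² = 0.00384;  (2·δp)² = 0.0676
δS = √(77.7) = 8.81
S = 123, so δS/S = 8.81/123 = 0.0717.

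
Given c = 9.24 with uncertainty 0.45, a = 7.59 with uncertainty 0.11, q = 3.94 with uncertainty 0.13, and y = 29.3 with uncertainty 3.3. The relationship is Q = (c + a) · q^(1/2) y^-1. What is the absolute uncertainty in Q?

0.134

Let u = c + a = 16.8. δu = √(δc² + δa²) = √(0.203 + 0.0121) = 0.463, so δu/u = 0.0275.
Q is then a monomial in u, q, y:
δQ/Q = √((δu/u)² + (½·δq/q)² + (-1·δy/y)²) = √(0.000758 + 0.000272 + 0.0127) = 0.117
Q = 1.14, so δQ = 0.117 × 1.14 = 0.134.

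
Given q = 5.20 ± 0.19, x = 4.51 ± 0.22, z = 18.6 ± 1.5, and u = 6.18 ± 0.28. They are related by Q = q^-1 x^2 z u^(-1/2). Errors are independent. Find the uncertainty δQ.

Relative error in a monomial: (δQ/Q)² = Σ (nᵢ · δxᵢ/xᵢ)².
  (-1·δq/q)² = (-1×0.0365)² = 0.00134;  (2·δx/x)² = (2×0.0488)² = 0.00952;  (1·δz/z)² = (1×0.0806)² = 0.00650;  (−½·δu/u)² = (-0.5×0.0453)² = 0.000513
δQ/Q = √(0.0179) = 0.134
Q = 29.3, so δQ = 0.134 × 29.3 = 3.91.

3.91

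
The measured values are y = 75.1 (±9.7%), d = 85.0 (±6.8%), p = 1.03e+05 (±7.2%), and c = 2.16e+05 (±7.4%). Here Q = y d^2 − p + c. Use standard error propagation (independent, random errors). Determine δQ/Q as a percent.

14.1%

Let w = y·d^2 = 5.43e+05. δw/w = √((1·δy/y)² + (2·δd/d)²) = √(0.00941 + 0.0185) = 0.167, so δw = 90600.
Q = w − p + c: δQ = √(δw² + δp² + δc²) = √(8.22e+09 + 5.5e+07 + 2.55e+08) = 92300
Q = 6.56e+05, so δQ/Q = 92300/6.56e+05 = 0.141.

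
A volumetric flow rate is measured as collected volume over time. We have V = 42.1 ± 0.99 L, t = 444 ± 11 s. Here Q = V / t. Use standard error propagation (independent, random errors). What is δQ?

0.00324 L/s

Products/powers → add relative errors in quadrature, weighted by exponent:
  (1·δV/V)² = (1×0.0235)² = 0.000553;  (-1·δt/t)² = (-1×0.0248)² = 0.000614
δQ/Q = √(0.00117) = 0.0342
Q = 0.0948 L/s, so δQ = 0.0342 × 0.0948 = 0.00324 L/s.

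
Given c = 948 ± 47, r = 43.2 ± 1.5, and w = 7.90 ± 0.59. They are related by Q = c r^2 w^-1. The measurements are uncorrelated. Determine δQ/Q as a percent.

11.3%

Since Q is a product/quotient, work with relative uncertainties:
  (1·δc/c)² = (1×0.0496)² = 0.00246;  (2·δr/r)² = (2×0.0347)² = 0.00482;  (-1·δw/w)² = (-1×0.0747)² = 0.00558
δQ/Q = √(0.0129) = 0.113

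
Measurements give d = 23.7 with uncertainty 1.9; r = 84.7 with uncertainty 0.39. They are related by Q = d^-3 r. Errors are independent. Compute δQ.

Since Q is a product/quotient, work with relative uncertainties:
  (-3·δd/d)² = (-3×0.0802)² = 0.0578;  (1·δr/r)² = (1×0.00460)² = 2.12e-05
δQ/Q = √(0.0579) = 0.241
Q = 0.00636, so δQ = 0.241 × 0.00636 = 0.00153.

0.00153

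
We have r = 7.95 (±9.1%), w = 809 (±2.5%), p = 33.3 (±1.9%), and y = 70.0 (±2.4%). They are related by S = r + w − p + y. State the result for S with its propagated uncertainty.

Each term contributes (cᵢ δxᵢ)² to (δS)²:
  (δr)² = 0.523;  (δw)² = 409;  (δp)² = 0.400;  (δy)² = 2.82
δS = √(413) = 20.3
S = 854.

854 ± 20.3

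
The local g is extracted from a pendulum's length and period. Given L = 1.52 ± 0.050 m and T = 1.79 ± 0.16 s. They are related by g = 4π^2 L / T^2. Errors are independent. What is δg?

3.40 m/s^2

Products/powers → add relative errors in quadrature, weighted by exponent:
  (1·δL/L)² = (1×0.0329)² = 0.00108;  (-2·δT/T)² = (-2×0.0894)² = 0.0320
δg/g = √(0.0330) = 0.182
g = 18.7 m/s^2, so δg = 0.182 × 18.7 = 3.40 m/s^2.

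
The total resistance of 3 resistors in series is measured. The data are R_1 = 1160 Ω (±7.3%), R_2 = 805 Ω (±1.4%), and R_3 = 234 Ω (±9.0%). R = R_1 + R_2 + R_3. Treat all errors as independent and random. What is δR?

88.0 Ω

R is a linear combination, so absolute uncertainties add in quadrature:
  (δR_1)² = 7170;  (δR_2)² = 127;  (δR_3)² = 444
δR = √(7740) = 88.0 Ω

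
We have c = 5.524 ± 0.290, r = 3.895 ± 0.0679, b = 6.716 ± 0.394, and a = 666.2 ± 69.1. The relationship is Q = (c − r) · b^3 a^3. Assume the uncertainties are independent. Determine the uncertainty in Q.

5.86e+10

Let u = c − r = 1.629. δu = √(δc² + δr²) = √(0.0841 + 0.00461) = 0.298, so δu/u = 0.183.
Q is then a monomial in u, b, a:
δQ/Q = √((δu/u)² + (3·δb/b)² + (3·δa/a)²) = √(0.0334 + 0.0310 + 0.0968) = 0.402
Q = 1.459e+11, so δQ = 0.402 × 1.459e+11 = 5.86e+10.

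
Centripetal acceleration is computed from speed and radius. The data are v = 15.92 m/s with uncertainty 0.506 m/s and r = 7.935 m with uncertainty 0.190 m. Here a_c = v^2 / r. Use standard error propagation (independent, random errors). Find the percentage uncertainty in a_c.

Products/powers → add relative errors in quadrature, weighted by exponent:
  (2·δv/v)² = (2×0.0318)² = 0.00404;  (-1·δr/r)² = (-1×0.0239)² = 0.000573
δa_c/a_c = √(0.00461) = 0.0679

6.79%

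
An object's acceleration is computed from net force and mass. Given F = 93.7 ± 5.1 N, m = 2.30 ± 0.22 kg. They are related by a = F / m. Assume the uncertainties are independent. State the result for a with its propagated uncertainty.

40.7 ± 4.48 m/s^2

Since a is a product/quotient, work with relative uncertainties:
  (1·δF/F)² = (1×0.0544)² = 0.00296;  (-1·δm/m)² = (-1×0.0957)² = 0.00915
δa/a = √(0.0121) = 0.110
a = 40.7 m/s^2, so δa = 0.110 × 40.7 = 4.48 m/s^2.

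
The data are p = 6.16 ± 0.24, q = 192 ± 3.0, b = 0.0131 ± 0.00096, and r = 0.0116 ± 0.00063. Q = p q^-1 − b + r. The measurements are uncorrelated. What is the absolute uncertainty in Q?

0.00177

Let w = p·q^-1 = 0.0321. δw/w = √((1·δp/p)² + (-1·δq/q)²) = √(0.00152 + 0.000244) = 0.0420, so δw = 0.00135.
Q = w − b + r: δQ = √(δw² + δb² + δr²) = √(1.81e-06 + 9.22e-07 + 3.97e-07) = 0.00177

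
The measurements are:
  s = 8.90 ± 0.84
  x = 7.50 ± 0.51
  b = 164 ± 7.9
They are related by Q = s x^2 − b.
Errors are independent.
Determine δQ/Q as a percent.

24.7%

Let p = s·x^2 = 501. δp/p = √((1·δs/s)² + (2·δx/x)²) = √(0.00891 + 0.0185) = 0.166, so δp = 82.9.
Q = p − b: δQ = √(δp² + δb²) = √(6870 + 62.4) = 83.2
Q = 337, so δQ/Q = 83.2/337 = 0.247.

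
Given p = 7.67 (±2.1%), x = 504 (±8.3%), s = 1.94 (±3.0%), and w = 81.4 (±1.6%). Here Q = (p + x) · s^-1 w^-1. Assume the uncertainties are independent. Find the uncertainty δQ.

0.287

Let u = p + x = 512. δu = √(δp² + δx²) = √(0.0259 + 1750) = 41.8, so δu/u = 0.0818.
Q is then a monomial in u, s, w:
δQ/Q = √((δu/u)² + (-1·δs/s)² + (-1·δw/w)²) = √(0.00668 + 0.000900 + 0.000256) = 0.0885
Q = 3.24, so δQ = 0.0885 × 3.24 = 0.287.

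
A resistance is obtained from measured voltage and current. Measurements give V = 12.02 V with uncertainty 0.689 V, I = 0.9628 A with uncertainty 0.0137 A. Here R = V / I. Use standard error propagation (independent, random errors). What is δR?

0.737 Ω

For a monomial R ∝ V, I^-1, fractional errors add in quadrature:
  (1·δV/V)² = (1×0.0573)² = 0.00329;  (-1·δI/I)² = (-1×0.0142)² = 0.000202
δR/R = √(0.00349) = 0.0591
R = 12.48 Ω, so δR = 0.0591 × 12.48 = 0.737 Ω.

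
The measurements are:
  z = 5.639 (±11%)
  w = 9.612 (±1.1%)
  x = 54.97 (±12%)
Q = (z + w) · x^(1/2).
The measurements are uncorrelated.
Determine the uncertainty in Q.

8.23

Let u = z + w = 15.25. δu = √(δz² + δw²) = √(0.385 + 0.0112) = 0.629, so δu/u = 0.0413.
Q is then a monomial in u, x:
δQ/Q = √((δu/u)² + (½·δx/x)²) = √(0.00170 + 0.00360) = 0.0728
Q = 113.1, so δQ = 0.0728 × 113.1 = 8.23.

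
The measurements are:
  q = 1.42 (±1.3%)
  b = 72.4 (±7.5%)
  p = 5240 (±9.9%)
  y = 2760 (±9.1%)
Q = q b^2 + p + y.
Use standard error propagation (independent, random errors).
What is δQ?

1260

Let w = q·b^2 = 7440. δw/w = √((1·δq/q)² + (2·δb/b)²) = √(0.000169 + 0.0225) = 0.151, so δw = 1120.
Q = w + p + y: δQ = √(δw² + δp² + δy²) = √(1.26e+06 + 2.69e+05 + 63100) = 1260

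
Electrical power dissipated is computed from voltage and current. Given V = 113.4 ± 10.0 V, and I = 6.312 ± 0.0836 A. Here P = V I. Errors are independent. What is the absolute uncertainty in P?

63.8 W

P is a product of powers, so relative uncertainties combine in quadrature:
  (1·δV/V)² = (1×0.0882)² = 0.00778;  (1·δI/I)² = (1×0.0132)² = 0.000175
δP/P = √(0.00795) = 0.0892
P = 715.8 W, so δP = 0.0892 × 715.8 = 63.8 W.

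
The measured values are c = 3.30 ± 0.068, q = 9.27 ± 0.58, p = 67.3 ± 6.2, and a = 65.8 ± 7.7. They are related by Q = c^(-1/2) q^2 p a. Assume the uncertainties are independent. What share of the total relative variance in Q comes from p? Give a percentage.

22.4%

(δQ/Q)² = (−½·δc/c)² + (2·δq/q)² + (1·δp/p)² + (1·δa/a)²
  c term: (-0.5×0.0206)² = 0.000106
  q term: (2×0.0626)² = 0.0157
  p term: (1×0.0921)² = 0.00849
  a term: (1×0.117)² = 0.0137
Total = 0.0379. Share from p = 0.00849/0.0379 = 0.224.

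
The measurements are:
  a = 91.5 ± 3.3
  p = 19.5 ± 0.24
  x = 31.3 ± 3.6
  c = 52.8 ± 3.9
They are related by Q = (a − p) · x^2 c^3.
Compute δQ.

3.35e+09

Let u = a − p = 72.0. δu = √(δa² + δp²) = √(10.9 + 0.0576) = 3.31, so δu/u = 0.0460.
Q is then a monomial in u, x, c:
δQ/Q = √((δu/u)² + (2·δx/x)² + (3·δc/c)²) = √(0.00211 + 0.0529 + 0.0491) = 0.323
Q = 1.04e+10, so δQ = 0.323 × 1.04e+10 = 3.35e+09.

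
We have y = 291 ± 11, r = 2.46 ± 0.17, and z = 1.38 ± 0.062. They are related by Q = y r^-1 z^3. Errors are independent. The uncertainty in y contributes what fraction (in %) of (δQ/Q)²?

(δQ/Q)² = (1·δy/y)² + (-1·δr/r)² + (3·δz/z)²
  y term: (1×0.0378)² = 0.00143
  r term: (-1×0.0691)² = 0.00478
  z term: (3×0.0449)² = 0.0182
Total = 0.0244. Share from y = 0.00143/0.0244 = 0.0586.

5.86%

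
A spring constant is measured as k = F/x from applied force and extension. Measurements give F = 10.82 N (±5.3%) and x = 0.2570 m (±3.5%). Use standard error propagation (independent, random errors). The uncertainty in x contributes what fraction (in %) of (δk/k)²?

(δk/k)² = (1·δF/F)² + (-1·δx/x)²
  F term: (1×0.0530)² = 0.00281
  x term: (-1×0.0350)² = 0.00123
Total = 0.00403. Share from x = 0.00123/0.00403 = 0.304.

30.4%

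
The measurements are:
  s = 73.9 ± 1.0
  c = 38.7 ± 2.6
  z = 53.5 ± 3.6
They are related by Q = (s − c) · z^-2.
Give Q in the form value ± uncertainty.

0.0123 ± 0.00192

Let u = s − c = 35.2. δu = √(δs² + δc²) = √(1.00 + 6.76) = 2.79, so δu/u = 0.0791.
Q is then a monomial in u, z:
δQ/Q = √((δu/u)² + (-2·δz/z)²) = √(0.00626 + 0.0181) = 0.156
Q = 0.0123, so δQ = 0.156 × 0.0123 = 0.00192.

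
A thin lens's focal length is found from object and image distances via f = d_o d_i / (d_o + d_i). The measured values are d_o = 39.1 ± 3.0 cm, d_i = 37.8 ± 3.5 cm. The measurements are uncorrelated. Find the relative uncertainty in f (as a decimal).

∂f/∂d_o = (d_i/(d_o+d_i))² = 0.242;  ∂f/∂d_i = (d_o/(d_o+d_i))² = 0.259
δf = √((∂f/∂d_o · δd_o)² + (∂f/∂d_i · δd_i)²) = √(0.525 + 0.819) = 1.16 cm
f = 19.2 cm, so δf/f = 1.16/19.2 = 0.0603.

0.0603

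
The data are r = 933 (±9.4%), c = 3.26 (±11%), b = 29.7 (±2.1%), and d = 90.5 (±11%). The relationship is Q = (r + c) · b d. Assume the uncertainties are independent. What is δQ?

Let u = r + c = 936. δu = √(δr² + δc²) = √(7690 + 0.129) = 87.7, so δu/u = 0.0937.
Q is then a monomial in u, b, d:
δQ/Q = √((δu/u)² + (1·δb/b)² + (1·δd/d)²) = √(0.00877 + 0.000441 + 0.0121) = 0.146
Q = 2.52e+06, so δQ = 0.146 × 2.52e+06 = 3.67e+05.

3.67e+05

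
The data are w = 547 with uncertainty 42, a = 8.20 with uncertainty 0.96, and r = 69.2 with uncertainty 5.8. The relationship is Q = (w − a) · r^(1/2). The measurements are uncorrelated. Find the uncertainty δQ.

Let u = w − a = 539. δu = √(δw² + δa²) = √(1760 + 0.922) = 42.0, so δu/u = 0.0780.
Q is then a monomial in u, r:
δQ/Q = √((δu/u)² + (½·δr/r)²) = √(0.00608 + 0.00176) = 0.0885
Q = 4480, so δQ = 0.0885 × 4480 = 397.

397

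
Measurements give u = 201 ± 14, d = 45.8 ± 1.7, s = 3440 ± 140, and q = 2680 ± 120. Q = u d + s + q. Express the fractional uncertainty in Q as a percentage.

Let p = u·d = 9210. δp/p = √((1·δu/u)² + (1·δd/d)²) = √(0.00485 + 0.00138) = 0.0789, so δp = 727.
Q = p + s + q: δQ = √(δp² + δs² + δq²) = √(5.28e+05 + 19600 + 14400) = 750
Q = 15300, so δQ/Q = 750/15300 = 0.0489.

4.89%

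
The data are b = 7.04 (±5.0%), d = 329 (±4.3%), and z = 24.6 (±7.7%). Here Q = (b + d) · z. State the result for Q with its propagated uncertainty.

8270 ± 726

Let u = b + d = 336. δu = √(δb² + δd²) = √(0.124 + 200) = 14.2, so δu/u = 0.0421.
Q is then a monomial in u, z:
δQ/Q = √((δu/u)² + (1·δz/z)²) = √(0.00177 + 0.00593) = 0.0878
Q = 8270, so δQ = 0.0878 × 8270 = 726.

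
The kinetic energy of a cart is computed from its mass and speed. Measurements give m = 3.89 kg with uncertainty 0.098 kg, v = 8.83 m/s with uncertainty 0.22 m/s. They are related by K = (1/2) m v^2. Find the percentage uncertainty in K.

5.58%

Products/powers → add relative errors in quadrature, weighted by exponent:
  (1·δm/m)² = (1×0.0252)² = 0.000635;  (2·δv/v)² = (2×0.0249)² = 0.00248
δK/K = √(0.00312) = 0.0558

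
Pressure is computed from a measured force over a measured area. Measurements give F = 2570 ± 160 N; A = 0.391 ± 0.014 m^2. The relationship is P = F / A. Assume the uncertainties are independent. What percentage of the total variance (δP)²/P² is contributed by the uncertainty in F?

75.1%

(δP/P)² = (1·δF/F)² + (-1·δA/A)²
  F term: (1×0.0623)² = 0.00388
  A term: (-1×0.0358)² = 0.00128
Total = 0.00516. Share from F = 0.00388/0.00516 = 0.751.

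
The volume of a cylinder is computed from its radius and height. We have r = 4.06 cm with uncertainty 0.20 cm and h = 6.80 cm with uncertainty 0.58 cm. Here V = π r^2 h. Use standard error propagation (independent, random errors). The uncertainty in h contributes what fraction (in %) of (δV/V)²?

42.8%

(δV/V)² = (2·δr/r)² + (1·δh/h)²
  r term: (2×0.0493)² = 0.00971
  h term: (1×0.0853)² = 0.00728
Total = 0.0170. Share from h = 0.00728/0.0170 = 0.428.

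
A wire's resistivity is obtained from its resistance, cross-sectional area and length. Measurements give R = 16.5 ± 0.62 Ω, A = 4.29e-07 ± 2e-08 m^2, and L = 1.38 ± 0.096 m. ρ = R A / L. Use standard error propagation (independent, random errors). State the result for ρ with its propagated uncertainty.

(5.13 ± 0.471) × 10^-6 Ω·m

Each factor contributes (exponent × relative error)² to (δρ/ρ)²:
  (1·δR/R)² = (1×0.0376)² = 0.00141;  (1·δA/A)² = (1×0.0466)² = 0.00217;  (-1·δL/L)² = (-1×0.0696)² = 0.00484
δρ/ρ = √(0.00842) = 0.0918
ρ = 5.13e-06 Ω·m, so δρ = 0.0918 × 5.13e-06 = 4.71e-07 Ω·m.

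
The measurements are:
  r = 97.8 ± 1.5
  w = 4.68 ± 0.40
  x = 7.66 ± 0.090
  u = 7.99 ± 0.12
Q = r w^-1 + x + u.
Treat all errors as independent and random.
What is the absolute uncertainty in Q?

Let p = r·w^-1 = 20.9. δp/p = √((1·δr/r)² + (-1·δw/w)²) = √(0.000235 + 0.00731) = 0.0868, so δp = 1.81.
Q = p + x + u: δQ = √(δp² + δx² + δu²) = √(3.29 + 0.00810 + 0.0144) = 1.82

1.82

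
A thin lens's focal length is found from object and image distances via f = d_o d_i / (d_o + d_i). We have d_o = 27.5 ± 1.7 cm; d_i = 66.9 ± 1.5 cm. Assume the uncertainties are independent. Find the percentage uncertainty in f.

∂f/∂d_o = (d_i/(d_o+d_i))² = 0.502;  ∂f/∂d_i = (d_o/(d_o+d_i))² = 0.0849
δf = √((∂f/∂d_o · δd_o)² + (∂f/∂d_i · δd_i)²) = √(0.729 + 0.0162) = 0.863 cm
f = 19.5 cm, so δf/f = 0.863/19.5 = 0.0443.

4.43%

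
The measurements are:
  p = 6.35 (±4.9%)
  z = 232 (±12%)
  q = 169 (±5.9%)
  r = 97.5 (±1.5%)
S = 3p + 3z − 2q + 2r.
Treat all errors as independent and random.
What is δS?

S is a linear combination, so absolute uncertainties add in quadrature:
  (3·δp)² = 0.871;  (3·δz)² = 6980;  (2·δq)² = 398;  (2·δr)² = 8.56
δS = √(7380) = 85.9

85.9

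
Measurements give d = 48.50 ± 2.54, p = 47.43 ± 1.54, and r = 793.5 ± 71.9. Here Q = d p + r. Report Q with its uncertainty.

Let w = d·p = 2300. δw/w = √((1·δd/d)² + (1·δp/p)²) = √(0.00274 + 0.00105) = 0.0616, so δw = 142.
Q = w + r: δQ = √(δw² + δr²) = √(20100 + 5170) = 159
Q = 3094.

3094 ± 159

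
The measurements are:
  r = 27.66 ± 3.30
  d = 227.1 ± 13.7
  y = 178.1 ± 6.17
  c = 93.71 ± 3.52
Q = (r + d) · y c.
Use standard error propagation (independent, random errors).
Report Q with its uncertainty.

(4.252 ± 0.320) × 10^6

Let u = r + d = 254.8. δu = √(δr² + δd²) = √(10.9 + 188) = 14.1, so δu/u = 0.0553.
Q is then a monomial in u, y, c:
δQ/Q = √((δu/u)² + (1·δy/y)² + (1·δc/c)²) = √(0.00306 + 0.00120 + 0.00141) = 0.0753
Q = 4.252e+06, so δQ = 0.0753 × 4.252e+06 = 3.2e+05.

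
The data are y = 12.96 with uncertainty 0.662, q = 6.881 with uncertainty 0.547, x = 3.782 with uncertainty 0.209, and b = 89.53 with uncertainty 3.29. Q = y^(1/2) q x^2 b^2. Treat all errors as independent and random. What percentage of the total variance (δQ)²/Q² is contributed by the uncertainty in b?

22.0%

(δQ/Q)² = (½·δy/y)² + (1·δq/q)² + (2·δx/x)² + (2·δb/b)²
  y term: (0.5×0.0511)² = 0.000652
  q term: (1×0.0795)² = 0.00632
  x term: (2×0.0553)² = 0.0122
  b term: (2×0.0367)² = 0.00540
Total = 0.0246. Share from b = 0.00540/0.0246 = 0.220.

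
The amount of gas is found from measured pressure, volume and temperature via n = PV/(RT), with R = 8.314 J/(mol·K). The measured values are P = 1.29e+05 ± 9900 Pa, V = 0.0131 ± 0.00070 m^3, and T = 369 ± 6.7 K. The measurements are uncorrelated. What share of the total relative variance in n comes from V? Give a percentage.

31.5%

(δn/n)² = (1·δP/P)² + (1·δV/V)² + (-1·δT/T)²
  P term: (1×0.0767)² = 0.00589
  V term: (1×0.0534)² = 0.00286
  T term: (-1×0.0182)² = 0.000330
Total = 0.00907. Share from V = 0.00286/0.00907 = 0.315.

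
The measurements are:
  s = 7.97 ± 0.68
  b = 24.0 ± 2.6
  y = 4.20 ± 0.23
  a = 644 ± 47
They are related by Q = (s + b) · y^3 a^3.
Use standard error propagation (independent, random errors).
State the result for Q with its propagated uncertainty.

Let u = s + b = 32.0. δu = √(δs² + δb²) = √(0.462 + 6.76) = 2.69, so δu/u = 0.0841.
Q is then a monomial in u, y, a:
δQ/Q = √((δu/u)² + (3·δy/y)² + (3·δa/a)²) = √(0.00707 + 0.0270 + 0.0479) = 0.286
Q = 6.33e+11, so δQ = 0.286 × 6.33e+11 = 1.81e+11.

(6.33 ± 1.81) × 10^11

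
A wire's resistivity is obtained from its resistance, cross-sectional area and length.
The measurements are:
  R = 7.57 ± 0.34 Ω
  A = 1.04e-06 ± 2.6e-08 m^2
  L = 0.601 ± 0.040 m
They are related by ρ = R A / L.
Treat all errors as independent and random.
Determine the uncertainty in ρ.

ρ is a product of powers, so relative uncertainties combine in quadrature:
  (1·δR/R)² = (1×0.0449)² = 0.00202;  (1·δA/A)² = (1×0.0250)² = 0.000625;  (-1·δL/L)² = (-1×0.0666)² = 0.00443
δρ/ρ = √(0.00707) = 0.0841
ρ = 1.31e-05 Ω·m, so δρ = 0.0841 × 1.31e-05 = 1.1e-06 Ω·m.

1.1e-06 Ω·m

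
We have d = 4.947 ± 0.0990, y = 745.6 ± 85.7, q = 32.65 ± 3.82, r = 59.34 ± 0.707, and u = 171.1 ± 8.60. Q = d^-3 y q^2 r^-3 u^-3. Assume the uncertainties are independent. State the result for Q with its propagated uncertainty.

Each factor contributes (exponent × relative error)² to (δQ/Q)²:
  (-3·δd/d)² = (-3×0.0200)² = 0.00360;  (1·δy/y)² = (1×0.115)² = 0.0132;  (2·δq/q)² = (2×0.117)² = 0.0548;  (-3·δr/r)² = (-3×0.0119)² = 0.00128;  (-3·δu/u)² = (-3×0.0503)² = 0.0227
δQ/Q = √(0.0956) = 0.309
Q = 6.273e-09, so δQ = 0.309 × 6.273e-09 = 1.94e-09.

(6.273 ± 1.94) × 10^-9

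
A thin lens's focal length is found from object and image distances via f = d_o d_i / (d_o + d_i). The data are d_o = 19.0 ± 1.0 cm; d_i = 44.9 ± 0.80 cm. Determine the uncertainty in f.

0.499 cm

∂f/∂d_o = (d_i/(d_o+d_i))² = 0.494;  ∂f/∂d_i = (d_o/(d_o+d_i))² = 0.0884
δf = √((∂f/∂d_o · δd_o)² + (∂f/∂d_i · δd_i)²) = √(0.244 + 0.00500) = 0.499 cm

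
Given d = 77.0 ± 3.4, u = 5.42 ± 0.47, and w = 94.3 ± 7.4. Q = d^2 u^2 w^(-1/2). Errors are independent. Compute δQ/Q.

Relative error in a monomial: (δQ/Q)² = Σ (nᵢ · δxᵢ/xᵢ)².
  (2·δd/d)² = (2×0.0442)² = 0.00780;  (2·δu/u)² = (2×0.0867)² = 0.0301;  (−½·δw/w)² = (-0.5×0.0785)² = 0.00154
δQ/Q = √(0.0394) = 0.199

0.199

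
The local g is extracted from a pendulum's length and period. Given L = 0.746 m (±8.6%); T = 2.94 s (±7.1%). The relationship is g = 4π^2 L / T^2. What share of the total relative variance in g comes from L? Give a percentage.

26.8%

(δg/g)² = (1·δL/L)² + (-2·δT/T)²
  L term: (1×0.0860)² = 0.00740
  T term: (-2×0.0710)² = 0.0202
Total = 0.0276. Share from L = 0.00740/0.0276 = 0.268.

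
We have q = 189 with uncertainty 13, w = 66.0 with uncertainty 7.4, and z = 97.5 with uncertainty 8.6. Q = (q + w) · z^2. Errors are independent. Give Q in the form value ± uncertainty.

(2.42 ± 0.451) × 10^6

Let u = q + w = 255. δu = √(δq² + δw²) = √(169 + 54.8) = 15.0, so δu/u = 0.0587.
Q is then a monomial in u, z:
δQ/Q = √((δu/u)² + (2·δz/z)²) = √(0.00344 + 0.0311) = 0.186
Q = 2.42e+06, so δQ = 0.186 × 2.42e+06 = 4.51e+05.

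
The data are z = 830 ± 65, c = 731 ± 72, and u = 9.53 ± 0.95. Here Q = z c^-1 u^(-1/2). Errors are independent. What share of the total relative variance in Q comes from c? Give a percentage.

(δQ/Q)² = (1·δz/z)² + (-1·δc/c)² + (−½·δu/u)²
  z term: (1×0.0783)² = 0.00613
  c term: (-1×0.0985)² = 0.00970
  u term: (-0.5×0.0997)² = 0.00248
Total = 0.0183. Share from c = 0.00970/0.0183 = 0.530.

53.0%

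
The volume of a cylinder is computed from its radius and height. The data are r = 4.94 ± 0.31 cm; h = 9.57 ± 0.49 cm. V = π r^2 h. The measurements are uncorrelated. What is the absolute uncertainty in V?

Since V is a product/quotient, work with relative uncertainties:
  (2·δr/r)² = (2×0.0628)² = 0.0158;  (1·δh/h)² = (1×0.0512)² = 0.00262
δV/V = √(0.0184) = 0.136
V = 734 cm^3, so δV = 0.136 × 734 = 99.5 cm^3.

99.5 cm^3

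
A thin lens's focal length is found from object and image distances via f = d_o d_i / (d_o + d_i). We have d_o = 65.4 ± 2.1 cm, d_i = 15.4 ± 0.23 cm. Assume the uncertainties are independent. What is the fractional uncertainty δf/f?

∂f/∂d_o = (d_i/(d_o+d_i))² = 0.0363;  ∂f/∂d_i = (d_o/(d_o+d_i))² = 0.655
δf = √((∂f/∂d_o · δd_o)² + (∂f/∂d_i · δd_i)²) = √(0.00582 + 0.0227) = 0.169 cm
f = 12.5 cm, so δf/f = 0.169/12.5 = 0.0135.

0.0135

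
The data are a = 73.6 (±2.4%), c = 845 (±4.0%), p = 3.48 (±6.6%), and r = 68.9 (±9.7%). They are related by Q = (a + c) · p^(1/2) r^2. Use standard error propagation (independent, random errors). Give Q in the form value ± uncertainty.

(8.13 ± 1.63) × 10^6

Let u = a + c = 919. δu = √(δa² + δc²) = √(3.12 + 1140) = 33.8, so δu/u = 0.0368.
Q is then a monomial in u, p, r:
δQ/Q = √((δu/u)² + (½·δp/p)² + (2·δr/r)²) = √(0.00136 + 0.00109 + 0.0376) = 0.200
Q = 8.13e+06, so δQ = 0.200 × 8.13e+06 = 1.63e+06.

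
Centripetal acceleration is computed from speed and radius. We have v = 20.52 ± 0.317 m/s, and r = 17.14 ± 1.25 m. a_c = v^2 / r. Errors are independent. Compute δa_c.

1.95 m/s^2

For a monomial a_c ∝ v^2, r^-1, fractional errors add in quadrature:
  (2·δv/v)² = (2×0.0154)² = 0.000955;  (-1·δr/r)² = (-1×0.0729)² = 0.00532
δa_c/a_c = √(0.00627) = 0.0792
a_c = 24.57 m/s^2, so δa_c = 0.0792 × 24.57 = 1.95 m/s^2.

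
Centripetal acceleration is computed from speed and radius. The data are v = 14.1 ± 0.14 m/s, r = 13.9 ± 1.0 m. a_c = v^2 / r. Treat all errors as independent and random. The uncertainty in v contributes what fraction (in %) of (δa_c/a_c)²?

7.08%

(δa_c/a_c)² = (2·δv/v)² + (-1·δr/r)²
  v term: (2×0.00993)² = 0.000394
  r term: (-1×0.0719)² = 0.00518
Total = 0.00557. Share from v = 0.000394/0.00557 = 0.0708.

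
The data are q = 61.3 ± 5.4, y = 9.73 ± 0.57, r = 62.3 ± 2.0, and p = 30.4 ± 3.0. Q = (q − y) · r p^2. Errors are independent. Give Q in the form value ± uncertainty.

(2.97 ± 0.671) × 10^6

Let u = q − y = 51.6. δu = √(δq² + δy²) = √(29.2 + 0.325) = 5.43, so δu/u = 0.105.
Q is then a monomial in u, r, p:
δQ/Q = √((δu/u)² + (1·δr/r)² + (2·δp/p)²) = √(0.0111 + 0.00103 + 0.0390) = 0.226
Q = 2.97e+06, so δQ = 0.226 × 2.97e+06 = 6.71e+05.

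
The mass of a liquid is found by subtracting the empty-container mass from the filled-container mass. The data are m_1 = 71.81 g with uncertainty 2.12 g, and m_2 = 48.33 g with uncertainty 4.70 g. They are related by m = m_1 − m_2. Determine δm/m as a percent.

22.0%

m is a linear combination, so absolute uncertainties add in quadrature:
  (δm_1)² = 4.49;  (δm_2)² = 22.1
δm = √(26.6) = 5.16 g
m = 23.48 g, so δm/m = 5.16/23.48 = 0.220.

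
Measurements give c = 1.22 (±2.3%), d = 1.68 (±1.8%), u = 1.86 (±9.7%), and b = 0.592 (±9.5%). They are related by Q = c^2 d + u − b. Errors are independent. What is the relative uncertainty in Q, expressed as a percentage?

Let p = c^2·d = 2.50. δp/p = √((2·δc/c)² + (1·δd/d)²) = √(0.00212 + 0.000324) = 0.0494, so δp = 0.124.
Q = p + u − b: δQ = √(δp² + δu² + δb²) = √(0.0153 + 0.0326 + 0.00316) = 0.226
Q = 3.77, so δQ/Q = 0.226/3.77 = 0.0599.

5.99%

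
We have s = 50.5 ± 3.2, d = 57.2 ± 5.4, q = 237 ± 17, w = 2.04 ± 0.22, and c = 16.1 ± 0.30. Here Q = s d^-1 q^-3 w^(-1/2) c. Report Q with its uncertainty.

(7.48 ± 1.87) × 10^-7

Each factor contributes (exponent × relative error)² to (δQ/Q)²:
  (1·δs/s)² = (1×0.0634)² = 0.00402;  (-1·δd/d)² = (-1×0.0944)² = 0.00891;  (-3·δq/q)² = (-3×0.0717)² = 0.0463;  (−½·δw/w)² = (-0.5×0.108)² = 0.00291;  (1·δc/c)² = (1×0.0186)² = 0.000347
δQ/Q = √(0.0625) = 0.250
Q = 7.48e-07, so δQ = 0.250 × 7.48e-07 = 1.87e-07.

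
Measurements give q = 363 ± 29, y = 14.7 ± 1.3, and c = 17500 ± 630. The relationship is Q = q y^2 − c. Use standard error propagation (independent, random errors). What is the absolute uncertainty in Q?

15200

Let p = q·y^2 = 78400. δp/p = √((1·δq/q)² + (2·δy/y)²) = √(0.00638 + 0.0313) = 0.194, so δp = 15200.
Q = p − c: δQ = √(δp² + δc²) = √(2.32e+08 + 3.97e+05) = 15200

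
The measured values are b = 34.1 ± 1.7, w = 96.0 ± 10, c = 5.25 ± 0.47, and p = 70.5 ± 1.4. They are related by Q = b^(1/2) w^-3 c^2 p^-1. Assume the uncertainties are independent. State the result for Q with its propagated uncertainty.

(2.58 ± 0.933) × 10^-6

Relative error in a monomial: (δQ/Q)² = Σ (nᵢ · δxᵢ/xᵢ)².
  (½·δb/b)² = (0.5×0.0499)² = 0.000621;  (-3·δw/w)² = (-3×0.104)² = 0.0977;  (2·δc/c)² = (2×0.0895)² = 0.0321;  (-1·δp/p)² = (-1×0.0199)² = 0.000394
δQ/Q = √(0.131) = 0.362
Q = 2.58e-06, so δQ = 0.362 × 2.58e-06 = 9.33e-07.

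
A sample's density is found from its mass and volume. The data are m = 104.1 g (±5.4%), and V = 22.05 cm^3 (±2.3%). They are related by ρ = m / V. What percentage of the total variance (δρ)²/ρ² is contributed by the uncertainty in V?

15.4%

(δρ/ρ)² = (1·δm/m)² + (-1·δV/V)²
  m term: (1×0.0540)² = 0.00292
  V term: (-1×0.0230)² = 0.000529
Total = 0.00345. Share from V = 0.000529/0.00345 = 0.154.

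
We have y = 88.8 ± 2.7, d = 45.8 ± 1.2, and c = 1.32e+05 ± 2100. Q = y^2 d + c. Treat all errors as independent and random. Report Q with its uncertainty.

Let p = y^2·d = 3.61e+05. δp/p = √((2·δy/y)² + (1·δd/d)²) = √(0.00370 + 0.000686) = 0.0662, so δp = 23900.
Q = p + c: δQ = √(δp² + δc²) = √(5.72e+08 + 4.41e+06) = 24000
Q = 4.93e+05.

(4.93 ± 0.240) × 10^5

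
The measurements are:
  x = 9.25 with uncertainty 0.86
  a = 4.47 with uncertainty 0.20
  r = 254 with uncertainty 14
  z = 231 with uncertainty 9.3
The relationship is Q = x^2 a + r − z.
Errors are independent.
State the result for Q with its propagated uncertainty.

Let p = x^2·a = 382. δp/p = √((2·δx/x)² + (1·δa/a)²) = √(0.0346 + 0.00200) = 0.191, so δp = 73.1.
Q = p + r − z: δQ = √(δp² + δr² + δz²) = √(5350 + 196 + 86.5) = 75.1
Q = 405.

405 ± 75.1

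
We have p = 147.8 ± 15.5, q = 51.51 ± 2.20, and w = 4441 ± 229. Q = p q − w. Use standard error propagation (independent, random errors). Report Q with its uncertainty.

Let h = p·q = 7613. δh/h = √((1·δp/p)² + (1·δq/q)²) = √(0.0110 + 0.00182) = 0.113, so δh = 862.
Q = h − w: δQ = √(δh² + δw²) = √(7.43e+05 + 52400) = 892
Q = 3172.

3172 ± 892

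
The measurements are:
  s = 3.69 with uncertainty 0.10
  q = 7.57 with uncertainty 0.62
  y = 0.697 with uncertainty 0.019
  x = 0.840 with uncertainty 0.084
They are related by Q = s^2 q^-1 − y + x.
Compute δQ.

0.197

Let p = s^2·q^-1 = 1.80. δp/p = √((2·δs/s)² + (-1·δq/q)²) = √(0.00294 + 0.00671) = 0.0982, so δp = 0.177.
Q = p − y + x: δQ = √(δp² + δy² + δx²) = √(0.0312 + 0.000361 + 0.00706) = 0.197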